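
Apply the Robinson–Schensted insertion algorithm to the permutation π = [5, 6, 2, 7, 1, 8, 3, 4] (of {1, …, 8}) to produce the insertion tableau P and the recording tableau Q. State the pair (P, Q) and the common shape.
P = [1, 3, 4, 8] / [2, 6, 7] / [5];  Q = [1, 2, 4, 6] / [3, 7, 8] / [5];  common shape = (4, 3, 1)

Row-insert the values π_1, π_2, … into P one at a time, bumping the leftmost entry strictly greater than the inserted value down to the next row. The recording tableau Q records, in position (i, j), the step at which that cell was added to P.
  Insert 5 (step 1): P = [5];  Q = [1]
  Insert 6 (step 2): P = [5, 6];  Q = [1, 2]
  Insert 2 (step 3): P = [2, 6] / [5];  Q = [1, 2] / [3]
  Insert 7 (step 4): P = [2, 6, 7] / [5];  Q = [1, 2, 4] / [3]
  Insert 1 (step 5): P = [1, 6, 7] / [2] / [5];  Q = [1, 2, 4] / [3] / [5]
  Insert 8 (step 6): P = [1, 6, 7, 8] / [2] / [5];  Q = [1, 2, 4, 6] / [3] / [5]
  Insert 3 (step 7): P = [1, 3, 7, 8] / [2, 6] / [5];  Q = [1, 2, 4, 6] / [3, 7] / [5]
  Insert 4 (step 8): P = [1, 3, 4, 8] / [2, 6, 7] / [5];  Q = [1, 2, 4, 6] / [3, 7, 8] / [5]
Final shape: (4, 3, 1).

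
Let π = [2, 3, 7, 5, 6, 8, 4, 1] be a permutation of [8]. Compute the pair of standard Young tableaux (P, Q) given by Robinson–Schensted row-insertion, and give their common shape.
P = [1, 3, 4, 6, 8] / [2] / [5] / [7];  Q = [1, 2, 3, 5, 6] / [4] / [7] / [8];  common shape = (5, 1, 1, 1)

Row-insert the values π_1, π_2, … into P one at a time, bumping the leftmost entry strictly greater than the inserted value down to the next row. The recording tableau Q records, in position (i, j), the step at which that cell was added to P.
  Insert 2 (step 1): P = [2];  Q = [1]
  Insert 3 (step 2): P = [2, 3];  Q = [1, 2]
  Insert 7 (step 3): P = [2, 3, 7];  Q = [1, 2, 3]
  Insert 5 (step 4): P = [2, 3, 5] / [7];  Q = [1, 2, 3] / [4]
  Insert 6 (step 5): P = [2, 3, 5, 6] / [7];  Q = [1, 2, 3, 5] / [4]
  Insert 8 (step 6): P = [2, 3, 5, 6, 8] / [7];  Q = [1, 2, 3, 5, 6] / [4]
  Insert 4 (step 7): P = [2, 3, 4, 6, 8] / [5] / [7];  Q = [1, 2, 3, 5, 6] / [4] / [7]
  Insert 1 (step 8): P = [1, 3, 4, 6, 8] / [2] / [5] / [7];  Q = [1, 2, 3, 5, 6] / [4] / [7] / [8]
Final shape: (5, 1, 1, 1).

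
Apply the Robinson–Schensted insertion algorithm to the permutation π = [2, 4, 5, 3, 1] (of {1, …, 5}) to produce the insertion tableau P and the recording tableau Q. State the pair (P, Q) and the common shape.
P = [1, 3, 5] / [2] / [4];  Q = [1, 2, 3] / [4] / [5];  common shape = (3, 1, 1)

Row-insert the values π_1, π_2, … into P one at a time, bumping the leftmost entry strictly greater than the inserted value down to the next row. The recording tableau Q records, in position (i, j), the step at which that cell was added to P.
  Insert 2 (step 1): P = [2];  Q = [1]
  Insert 4 (step 2): P = [2, 4];  Q = [1, 2]
  Insert 5 (step 3): P = [2, 4, 5];  Q = [1, 2, 3]
  Insert 3 (step 4): P = [2, 3, 5] / [4];  Q = [1, 2, 3] / [4]
  Insert 1 (step 5): P = [1, 3, 5] / [2] / [4];  Q = [1, 2, 3] / [4] / [5]
Final shape: (3, 1, 1).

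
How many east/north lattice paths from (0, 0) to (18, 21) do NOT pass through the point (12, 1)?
Number of paths = 62356151000

Total paths from (0, 0) to (18, 21): C(39, 18) = 62359143990. Paths through (12, 1): (paths (0, 0) → (12, 1)) × (paths (12, 1) → (18, 21)) = C(13, 12) · C(26, 6) = 13 · 230230 = 2992990. Avoidance count = 62359143990 − 2992990 = 62356151000.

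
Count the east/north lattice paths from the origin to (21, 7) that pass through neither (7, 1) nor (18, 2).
Number of paths = 868696

Inclusion–exclusion. Total paths: C(28, 21) = 1184040. Through P₁: C(8, 7)·C(20, 14) = 310080. Through P₂: C(20, 18)·C(8, 3) = 10640. Since P₁ is strictly southwest of P₂, a monotone path through both must visit P₁ then P₂; paths through both = C(8, 7)·C(12, 11)·C(8, 3) = 5376. Avoid both = 1184040 − 310080 − 10640 + 5376 = 868696.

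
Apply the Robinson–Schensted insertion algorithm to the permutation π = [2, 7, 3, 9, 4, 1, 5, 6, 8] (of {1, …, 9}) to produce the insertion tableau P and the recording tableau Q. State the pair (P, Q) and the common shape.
P = [1, 3, 4, 5, 6, 8] / [2, 9] / [7];  Q = [1, 2, 4, 7, 8, 9] / [3, 5] / [6];  common shape = (6, 2, 1)

Row-insert the values π_1, π_2, … into P one at a time, bumping the leftmost entry strictly greater than the inserted value down to the next row. The recording tableau Q records, in position (i, j), the step at which that cell was added to P.
  Insert 2 (step 1): P = [2];  Q = [1]
  Insert 7 (step 2): P = [2, 7];  Q = [1, 2]
  Insert 3 (step 3): P = [2, 3] / [7];  Q = [1, 2] / [3]
  Insert 9 (step 4): P = [2, 3, 9] / [7];  Q = [1, 2, 4] / [3]
  Insert 4 (step 5): P = [2, 3, 4] / [7, 9];  Q = [1, 2, 4] / [3, 5]
  Insert 1 (step 6): P = [1, 3, 4] / [2, 9] / [7];  Q = [1, 2, 4] / [3, 5] / [6]
  Insert 5 (step 7): P = [1, 3, 4, 5] / [2, 9] / [7];  Q = [1, 2, 4, 7] / [3, 5] / [6]
  Insert 6 (step 8): P = [1, 3, 4, 5, 6] / [2, 9] / [7];  Q = [1, 2, 4, 7, 8] / [3, 5] / [6]
  Insert 8 (step 9): P = [1, 3, 4, 5, 6, 8] / [2, 9] / [7];  Q = [1, 2, 4, 7, 8, 9] / [3, 5] / [6]
Final shape: (6, 2, 1).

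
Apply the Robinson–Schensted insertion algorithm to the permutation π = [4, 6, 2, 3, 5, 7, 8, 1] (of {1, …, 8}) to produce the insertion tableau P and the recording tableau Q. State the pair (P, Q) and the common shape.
P = [1, 3, 5, 7, 8] / [2, 6] / [4];  Q = [1, 2, 5, 6, 7] / [3, 4] / [8];  common shape = (5, 2, 1)

Row-insert the values π_1, π_2, … into P one at a time, bumping the leftmost entry strictly greater than the inserted value down to the next row. The recording tableau Q records, in position (i, j), the step at which that cell was added to P.
  Insert 4 (step 1): P = [4];  Q = [1]
  Insert 6 (step 2): P = [4, 6];  Q = [1, 2]
  Insert 2 (step 3): P = [2, 6] / [4];  Q = [1, 2] / [3]
  Insert 3 (step 4): P = [2, 3] / [4, 6];  Q = [1, 2] / [3, 4]
  Insert 5 (step 5): P = [2, 3, 5] / [4, 6];  Q = [1, 2, 5] / [3, 4]
  Insert 7 (step 6): P = [2, 3, 5, 7] / [4, 6];  Q = [1, 2, 5, 6] / [3, 4]
  Insert 8 (step 7): P = [2, 3, 5, 7, 8] / [4, 6];  Q = [1, 2, 5, 6, 7] / [3, 4]
  Insert 1 (step 8): P = [1, 3, 5, 7, 8] / [2, 6] / [4];  Q = [1, 2, 5, 6, 7] / [3, 4] / [8]
Final shape: (5, 2, 1).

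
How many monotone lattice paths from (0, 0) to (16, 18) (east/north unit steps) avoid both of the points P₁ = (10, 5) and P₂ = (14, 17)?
Number of paths = 1343332839

Inclusion–exclusion. Total paths: C(34, 16) = 2203961430. Through P₁: C(15, 10)·C(19, 6) = 81477396. Through P₂: C(31, 14)·C(3, 2) = 795547575. Since P₁ is strictly southwest of P₂, a monotone path through both must visit P₁ then P₂; paths through both = C(15, 10)·C(16, 4)·C(3, 2) = 16396380. Avoid both = 2203961430 − 81477396 − 795547575 + 16396380 = 1343332839.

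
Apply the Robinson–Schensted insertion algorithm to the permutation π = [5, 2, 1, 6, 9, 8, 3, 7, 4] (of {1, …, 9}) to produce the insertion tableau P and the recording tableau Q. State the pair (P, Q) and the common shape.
P = [1, 3, 4] / [2, 6, 7] / [5, 8] / [9];  Q = [1, 4, 5] / [2, 6, 8] / [3, 7] / [9];  common shape = (3, 3, 2, 1)

Row-insert the values π_1, π_2, … into P one at a time, bumping the leftmost entry strictly greater than the inserted value down to the next row. The recording tableau Q records, in position (i, j), the step at which that cell was added to P.
  Insert 5 (step 1): P = [5];  Q = [1]
  Insert 2 (step 2): P = [2] / [5];  Q = [1] / [2]
  Insert 1 (step 3): P = [1] / [2] / [5];  Q = [1] / [2] / [3]
  Insert 6 (step 4): P = [1, 6] / [2] / [5];  Q = [1, 4] / [2] / [3]
  Insert 9 (step 5): P = [1, 6, 9] / [2] / [5];  Q = [1, 4, 5] / [2] / [3]
  Insert 8 (step 6): P = [1, 6, 8] / [2, 9] / [5];  Q = [1, 4, 5] / [2, 6] / [3]
  Insert 3 (step 7): P = [1, 3, 8] / [2, 6] / [5, 9];  Q = [1, 4, 5] / [2, 6] / [3, 7]
  Insert 7 (step 8): P = [1, 3, 7] / [2, 6, 8] / [5, 9];  Q = [1, 4, 5] / [2, 6, 8] / [3, 7]
  Insert 4 (step 9): P = [1, 3, 4] / [2, 6, 7] / [5, 8] / [9];  Q = [1, 4, 5] / [2, 6, 8] / [3, 7] / [9]
Final shape: (3, 3, 2, 1).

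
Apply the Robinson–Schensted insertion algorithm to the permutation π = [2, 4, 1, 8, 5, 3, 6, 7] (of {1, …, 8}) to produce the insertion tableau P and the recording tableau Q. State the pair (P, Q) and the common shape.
P = [1, 3, 5, 6, 7] / [2, 4] / [8];  Q = [1, 2, 4, 7, 8] / [3, 5] / [6];  common shape = (5, 2, 1)

Row-insert the values π_1, π_2, … into P one at a time, bumping the leftmost entry strictly greater than the inserted value down to the next row. The recording tableau Q records, in position (i, j), the step at which that cell was added to P.
  Insert 2 (step 1): P = [2];  Q = [1]
  Insert 4 (step 2): P = [2, 4];  Q = [1, 2]
  Insert 1 (step 3): P = [1, 4] / [2];  Q = [1, 2] / [3]
  Insert 8 (step 4): P = [1, 4, 8] / [2];  Q = [1, 2, 4] / [3]
  Insert 5 (step 5): P = [1, 4, 5] / [2, 8];  Q = [1, 2, 4] / [3, 5]
  Insert 3 (step 6): P = [1, 3, 5] / [2, 4] / [8];  Q = [1, 2, 4] / [3, 5] / [6]
  Insert 6 (step 7): P = [1, 3, 5, 6] / [2, 4] / [8];  Q = [1, 2, 4, 7] / [3, 5] / [6]
  Insert 7 (step 8): P = [1, 3, 5, 6, 7] / [2, 4] / [8];  Q = [1, 2, 4, 7, 8] / [3, 5] / [6]
Final shape: (5, 2, 1).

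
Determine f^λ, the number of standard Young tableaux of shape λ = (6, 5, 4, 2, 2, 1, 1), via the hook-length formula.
# SYT of shape (6, 5, 4, 2, 2, 1, 1) = 977728752

Hook-length formula: f^λ = n! / Π hook(c), product over all cells c of the Young diagram. For λ = (6, 5, 4, 2, 2, 1, 1), n = 21 boxes. Hook lengths by row (left-to-right, top-to-bottom): [12, 9, 6, 5, 3, 1]; [10, 7, 4, 3, 1]; [8, 5, 2, 1]; [5, 2]; [4, 1]; [2]; [1]. Product of hooks = 52254720000. So f^λ = 21! / 52254720000 = 51090942171709440000 / 52254720000 = 977728752.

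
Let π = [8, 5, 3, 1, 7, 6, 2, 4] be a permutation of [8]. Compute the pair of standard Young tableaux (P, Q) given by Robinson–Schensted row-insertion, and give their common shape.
P = [1, 2, 4] / [3, 6] / [5, 7] / [8];  Q = [1, 5, 8] / [2, 6] / [3, 7] / [4];  common shape = (3, 2, 2, 1)

Row-insert the values π_1, π_2, … into P one at a time, bumping the leftmost entry strictly greater than the inserted value down to the next row. The recording tableau Q records, in position (i, j), the step at which that cell was added to P.
  Insert 8 (step 1): P = [8];  Q = [1]
  Insert 5 (step 2): P = [5] / [8];  Q = [1] / [2]
  Insert 3 (step 3): P = [3] / [5] / [8];  Q = [1] / [2] / [3]
  Insert 1 (step 4): P = [1] / [3] / [5] / [8];  Q = [1] / [2] / [3] / [4]
  Insert 7 (step 5): P = [1, 7] / [3] / [5] / [8];  Q = [1, 5] / [2] / [3] / [4]
  Insert 6 (step 6): P = [1, 6] / [3, 7] / [5] / [8];  Q = [1, 5] / [2, 6] / [3] / [4]
  Insert 2 (step 7): P = [1, 2] / [3, 6] / [5, 7] / [8];  Q = [1, 5] / [2, 6] / [3, 7] / [4]
  Insert 4 (step 8): P = [1, 2, 4] / [3, 6] / [5, 7] / [8];  Q = [1, 5, 8] / [2, 6] / [3, 7] / [4]
Final shape: (3, 2, 2, 1).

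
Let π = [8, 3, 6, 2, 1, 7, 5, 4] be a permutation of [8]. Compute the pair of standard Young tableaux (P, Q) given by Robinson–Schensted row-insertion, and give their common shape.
P = [1, 4, 7] / [2, 5] / [3, 6] / [8];  Q = [1, 3, 6] / [2, 7] / [4, 8] / [5];  common shape = (3, 2, 2, 1)

Row-insert the values π_1, π_2, … into P one at a time, bumping the leftmost entry strictly greater than the inserted value down to the next row. The recording tableau Q records, in position (i, j), the step at which that cell was added to P.
  Insert 8 (step 1): P = [8];  Q = [1]
  Insert 3 (step 2): P = [3] / [8];  Q = [1] / [2]
  Insert 6 (step 3): P = [3, 6] / [8];  Q = [1, 3] / [2]
  Insert 2 (step 4): P = [2, 6] / [3] / [8];  Q = [1, 3] / [2] / [4]
  Insert 1 (step 5): P = [1, 6] / [2] / [3] / [8];  Q = [1, 3] / [2] / [4] / [5]
  Insert 7 (step 6): P = [1, 6, 7] / [2] / [3] / [8];  Q = [1, 3, 6] / [2] / [4] / [5]
  Insert 5 (step 7): P = [1, 5, 7] / [2, 6] / [3] / [8];  Q = [1, 3, 6] / [2, 7] / [4] / [5]
  Insert 4 (step 8): P = [1, 4, 7] / [2, 5] / [3, 6] / [8];  Q = [1, 3, 6] / [2, 7] / [4, 8] / [5]
Final shape: (3, 2, 2, 1).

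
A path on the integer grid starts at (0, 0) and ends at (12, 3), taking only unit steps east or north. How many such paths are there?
Number of paths = 455

A monotone lattice path from (0, 0) to (12, 3) consists of 12 east steps and 3 north steps in some order, so it is determined by which 12 of the 15 steps are east. The count is C(15, 12) = 455.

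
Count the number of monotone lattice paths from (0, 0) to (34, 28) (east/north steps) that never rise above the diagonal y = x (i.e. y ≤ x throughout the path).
Number of paths = 69923143311577493

By the reflection principle (André's argument), the number of monotone paths to (34, 28) with n ≤ m that never go above y = x is C(62, 34) − C(62, 35) = 349615716557887465 − 279692573246309972 = 69923143311577493.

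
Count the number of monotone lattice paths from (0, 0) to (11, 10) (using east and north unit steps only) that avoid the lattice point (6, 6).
Number of paths = 236292

Total paths from (0, 0) to (11, 10): C(21, 11) = 352716. Paths through (6, 6): (paths (0, 0) → (6, 6)) × (paths (6, 6) → (11, 10)) = C(12, 6) · C(9, 5) = 924 · 126 = 116424. Avoidance count = 352716 − 116424 = 236292.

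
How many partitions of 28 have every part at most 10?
p(28, parts ≤ 10) = 2534

Use the recurrence p(n, m) = p(n, m−1) + p(n−m, m): either the largest part is < m (count p(n, m−1)) or the largest part is exactly m (remove one copy of m, count p(n−m, m)). With p(0, ·) = 1 this gives p(28, parts ≤ 10) = 2534. (By conjugating Young diagrams, this also counts partitions of 28 into at most 10 parts.)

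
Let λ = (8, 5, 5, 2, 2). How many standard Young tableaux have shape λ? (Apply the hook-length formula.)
# SYT of shape (8, 5, 5, 2, 2) = 1039252500

Hook-length formula: f^λ = n! / Π hook(c), product over all cells c of the Young diagram. For λ = (8, 5, 5, 2, 2), n = 22 boxes. Hook lengths by row (left-to-right, top-to-bottom): [12, 11, 8, 7, 6, 3, 2, 1]; [8, 7, 4, 3, 2]; [7, 6, 3, 2, 1]; [3, 2]; [2, 1]. Product of hooks = 1081547292672. So f^λ = 22! / 1081547292672 = 1124000727777607680000 / 1081547292672 = 1039252500.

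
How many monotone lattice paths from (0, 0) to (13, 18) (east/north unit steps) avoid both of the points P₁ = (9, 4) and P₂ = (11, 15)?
Number of paths = 127361275

Inclusion–exclusion. Total paths: C(31, 13) = 206253075. Through P₁: C(13, 9)·C(18, 4) = 2187900. Through P₂: C(26, 11)·C(5, 2) = 77261600. Since P₁ is strictly southwest of P₂, a monotone path through both must visit P₁ then P₂; paths through both = C(13, 9)·C(13, 2)·C(5, 2) = 557700. Avoid both = 206253075 − 2187900 − 77261600 + 557700 = 127361275.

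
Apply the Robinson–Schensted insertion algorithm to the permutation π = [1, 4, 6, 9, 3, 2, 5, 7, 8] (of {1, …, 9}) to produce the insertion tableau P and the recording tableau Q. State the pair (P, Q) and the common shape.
P = [1, 2, 5, 7, 8] / [3, 6, 9] / [4];  Q = [1, 2, 3, 4, 9] / [5, 7, 8] / [6];  common shape = (5, 3, 1)

Row-insert the values π_1, π_2, … into P one at a time, bumping the leftmost entry strictly greater than the inserted value down to the next row. The recording tableau Q records, in position (i, j), the step at which that cell was added to P.
  Insert 1 (step 1): P = [1];  Q = [1]
  Insert 4 (step 2): P = [1, 4];  Q = [1, 2]
  Insert 6 (step 3): P = [1, 4, 6];  Q = [1, 2, 3]
  Insert 9 (step 4): P = [1, 4, 6, 9];  Q = [1, 2, 3, 4]
  Insert 3 (step 5): P = [1, 3, 6, 9] / [4];  Q = [1, 2, 3, 4] / [5]
  Insert 2 (step 6): P = [1, 2, 6, 9] / [3] / [4];  Q = [1, 2, 3, 4] / [5] / [6]
  Insert 5 (step 7): P = [1, 2, 5, 9] / [3, 6] / [4];  Q = [1, 2, 3, 4] / [5, 7] / [6]
  Insert 7 (step 8): P = [1, 2, 5, 7] / [3, 6, 9] / [4];  Q = [1, 2, 3, 4] / [5, 7, 8] / [6]
  Insert 8 (step 9): P = [1, 2, 5, 7, 8] / [3, 6, 9] / [4];  Q = [1, 2, 3, 4, 9] / [5, 7, 8] / [6]
Final shape: (5, 3, 1).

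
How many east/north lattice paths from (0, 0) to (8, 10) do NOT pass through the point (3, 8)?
Number of paths = 40293

Total paths from (0, 0) to (8, 10): C(18, 8) = 43758. Paths through (3, 8): (paths (0, 0) → (3, 8)) × (paths (3, 8) → (8, 10)) = C(11, 3) · C(7, 5) = 165 · 21 = 3465. Avoidance count = 43758 − 3465 = 40293.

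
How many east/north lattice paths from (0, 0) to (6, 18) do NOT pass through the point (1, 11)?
Number of paths = 125092

Total paths from (0, 0) to (6, 18): C(24, 6) = 134596. Paths through (1, 11): (paths (0, 0) → (1, 11)) × (paths (1, 11) → (6, 18)) = C(12, 1) · C(12, 5) = 12 · 792 = 9504. Avoidance count = 134596 − 9504 = 125092.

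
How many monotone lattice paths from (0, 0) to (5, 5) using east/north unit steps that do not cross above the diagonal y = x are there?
C_5 = 42

These NE paths below the diagonal are counted by the Catalan number C_n = (1/(n + 1)) · C(2n, n). For n = 5: C_5 = (1/6) · C(10, 5) = 252/6 = 42.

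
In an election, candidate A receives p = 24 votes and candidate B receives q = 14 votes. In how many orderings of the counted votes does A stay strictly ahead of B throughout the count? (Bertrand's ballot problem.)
Strict-lead orderings = 2544619500

Total orderings of the 38 votes with 24 for A: C(38, 24) = 9669554100. By the Bertrand ballot formula (Cycle Lemma / reflection principle), the number of orderings in which A is strictly ahead of B throughout is (p − q)/(p + q) · C(p + q, p) = (24 − 14)/(24 + 14) · 9669554100 = 2544619500.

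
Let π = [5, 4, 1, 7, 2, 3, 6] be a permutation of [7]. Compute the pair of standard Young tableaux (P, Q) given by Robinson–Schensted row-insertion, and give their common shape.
P = [1, 2, 3, 6] / [4, 7] / [5];  Q = [1, 4, 6, 7] / [2, 5] / [3];  common shape = (4, 2, 1)

Row-insert the values π_1, π_2, … into P one at a time, bumping the leftmost entry strictly greater than the inserted value down to the next row. The recording tableau Q records, in position (i, j), the step at which that cell was added to P.
  Insert 5 (step 1): P = [5];  Q = [1]
  Insert 4 (step 2): P = [4] / [5];  Q = [1] / [2]
  Insert 1 (step 3): P = [1] / [4] / [5];  Q = [1] / [2] / [3]
  Insert 7 (step 4): P = [1, 7] / [4] / [5];  Q = [1, 4] / [2] / [3]
  Insert 2 (step 5): P = [1, 2] / [4, 7] / [5];  Q = [1, 4] / [2, 5] / [3]
  Insert 3 (step 6): P = [1, 2, 3] / [4, 7] / [5];  Q = [1, 4, 6] / [2, 5] / [3]
  Insert 6 (step 7): P = [1, 2, 3, 6] / [4, 7] / [5];  Q = [1, 4, 6, 7] / [2, 5] / [3]
Final shape: (4, 2, 1).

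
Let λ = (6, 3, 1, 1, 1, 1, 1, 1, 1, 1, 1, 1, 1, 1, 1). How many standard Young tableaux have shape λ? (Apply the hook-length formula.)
# SYT of shape (6, 3, 1, 1, 1, 1, 1, 1, 1, 1, 1, 1, 1, 1, 1) = 1566873

Hook-length formula: f^λ = n! / Π hook(c), product over all cells c of the Young diagram. For λ = (6, 3, 1, 1, 1, 1, 1, 1, 1, 1, 1, 1, 1, 1, 1), n = 22 boxes. Hook lengths by row (left-to-right, top-to-bottom): [20, 6, 5, 3, 2, 1]; [16, 2, 1]; [13]; [12]; [11]; [10]; [9]; [8]; [7]; [6]; [5]; [4]; [3]; [2]; [1]. Product of hooks = 717352796160000. So f^λ = 22! / 717352796160000 = 1124000727777607680000 / 717352796160000 = 1566873.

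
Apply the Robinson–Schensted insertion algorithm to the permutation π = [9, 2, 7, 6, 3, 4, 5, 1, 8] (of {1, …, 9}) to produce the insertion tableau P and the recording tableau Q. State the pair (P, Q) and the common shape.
P = [1, 3, 4, 5, 8] / [2] / [6] / [7] / [9];  Q = [1, 3, 6, 7, 9] / [2] / [4] / [5] / [8];  common shape = (5, 1, 1, 1, 1)

Row-insert the values π_1, π_2, … into P one at a time, bumping the leftmost entry strictly greater than the inserted value down to the next row. The recording tableau Q records, in position (i, j), the step at which that cell was added to P.
  Insert 9 (step 1): P = [9];  Q = [1]
  Insert 2 (step 2): P = [2] / [9];  Q = [1] / [2]
  Insert 7 (step 3): P = [2, 7] / [9];  Q = [1, 3] / [2]
  Insert 6 (step 4): P = [2, 6] / [7] / [9];  Q = [1, 3] / [2] / [4]
  Insert 3 (step 5): P = [2, 3] / [6] / [7] / [9];  Q = [1, 3] / [2] / [4] / [5]
  Insert 4 (step 6): P = [2, 3, 4] / [6] / [7] / [9];  Q = [1, 3, 6] / [2] / [4] / [5]
  Insert 5 (step 7): P = [2, 3, 4, 5] / [6] / [7] / [9];  Q = [1, 3, 6, 7] / [2] / [4] / [5]
  Insert 1 (step 8): P = [1, 3, 4, 5] / [2] / [6] / [7] / [9];  Q = [1, 3, 6, 7] / [2] / [4] / [5] / [8]
  Insert 8 (step 9): P = [1, 3, 4, 5, 8] / [2] / [6] / [7] / [9];  Q = [1, 3, 6, 7, 9] / [2] / [4] / [5] / [8]
Final shape: (5, 1, 1, 1, 1).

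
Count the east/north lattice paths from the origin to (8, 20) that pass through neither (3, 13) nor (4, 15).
Number of paths = 2387889

Inclusion–exclusion. Total paths: C(28, 8) = 3108105. Through P₁: C(16, 3)·C(12, 5) = 443520. Through P₂: C(19, 4)·C(9, 4) = 488376. Since P₁ is strictly southwest of P₂, a monotone path through both must visit P₁ then P₂; paths through both = C(16, 3)·C(3, 1)·C(9, 4) = 211680. Avoid both = 3108105 − 443520 − 488376 + 211680 = 2387889.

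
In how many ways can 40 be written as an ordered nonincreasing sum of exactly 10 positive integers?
p(40, 10 parts) = 3590

Partitions of n into exactly k parts are in bijection with partitions of n − k into at most k parts (subtract 1 from each part). So p(40, exactly 10) = p(30, parts ≤ 10). Computing via the recurrence p(m, j) = p(m, j−1) + p(m−j, j) gives 3590.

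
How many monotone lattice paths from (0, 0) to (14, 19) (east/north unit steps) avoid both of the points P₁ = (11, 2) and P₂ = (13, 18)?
Number of paths = 406237998

Inclusion–exclusion. Total paths: C(33, 14) = 818809200. Through P₁: C(13, 11)·C(20, 3) = 88920. Through P₂: C(31, 13)·C(2, 1) = 412506150. Since P₁ is strictly southwest of P₂, a monotone path through both must visit P₁ then P₂; paths through both = C(13, 11)·C(18, 2)·C(2, 1) = 23868. Avoid both = 818809200 − 88920 − 412506150 + 23868 = 406237998.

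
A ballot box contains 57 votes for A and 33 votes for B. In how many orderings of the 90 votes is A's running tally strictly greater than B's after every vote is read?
Strict-lead orderings = 1125836284829676122164848

Total orderings of the 90 votes with 57 for A: C(90, 57) = 4221886068111285458118180. By the Bertrand ballot formula (Cycle Lemma / reflection principle), the number of orderings in which A is strictly ahead of B throughout is (p − q)/(p + q) · C(p + q, p) = (57 − 33)/(57 + 33) · 4221886068111285458118180 = 1125836284829676122164848.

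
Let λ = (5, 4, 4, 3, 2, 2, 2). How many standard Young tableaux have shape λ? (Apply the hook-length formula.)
# SYT of shape (5, 4, 4, 3, 2, 2, 2) = 1018467450

Hook-length formula: f^λ = n! / Π hook(c), product over all cells c of the Young diagram. For λ = (5, 4, 4, 3, 2, 2, 2), n = 22 boxes. Hook lengths by row (left-to-right, top-to-bottom): [11, 10, 6, 4, 1]; [9, 8, 4, 2]; [8, 7, 3, 1]; [6, 5, 1]; [4, 3]; [3, 2]; [2, 1]. Product of hooks = 1103619686400. So f^λ = 22! / 1103619686400 = 1124000727777607680000 / 1103619686400 = 1018467450.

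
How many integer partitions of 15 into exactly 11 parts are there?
p(15, 11 parts) = 5

Partitions of n into exactly k parts ↔ partitions of n − k into at most k parts (subtract 1 from each part). For n = 15, k = 11, the partitions are: 5+1+1+1+1+1+1+1+1+1+1, 4+2+1+1+1+1+1+1+1+1+1, 3+3+1+1+1+1+1+1+1+1+1, 3+2+2+1+1+1+1+1+1+1+1, 2+2+2+2+1+1+1+1+1+1+1. Count = 5.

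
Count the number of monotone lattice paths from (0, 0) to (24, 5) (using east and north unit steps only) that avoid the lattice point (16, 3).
Number of paths = 75150

Total paths from (0, 0) to (24, 5): C(29, 24) = 118755. Paths through (16, 3): (paths (0, 0) → (16, 3)) × (paths (16, 3) → (24, 5)) = C(19, 16) · C(10, 8) = 969 · 45 = 43605. Avoidance count = 118755 − 43605 = 75150.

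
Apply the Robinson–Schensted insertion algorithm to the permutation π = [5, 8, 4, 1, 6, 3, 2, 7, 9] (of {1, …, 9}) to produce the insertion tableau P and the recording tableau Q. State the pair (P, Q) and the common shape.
P = [1, 2, 7, 9] / [3, 6] / [4, 8] / [5];  Q = [1, 2, 8, 9] / [3, 5] / [4, 6] / [7];  common shape = (4, 2, 2, 1)

Row-insert the values π_1, π_2, … into P one at a time, bumping the leftmost entry strictly greater than the inserted value down to the next row. The recording tableau Q records, in position (i, j), the step at which that cell was added to P.
  Insert 5 (step 1): P = [5];  Q = [1]
  Insert 8 (step 2): P = [5, 8];  Q = [1, 2]
  Insert 4 (step 3): P = [4, 8] / [5];  Q = [1, 2] / [3]
  Insert 1 (step 4): P = [1, 8] / [4] / [5];  Q = [1, 2] / [3] / [4]
  Insert 6 (step 5): P = [1, 6] / [4, 8] / [5];  Q = [1, 2] / [3, 5] / [4]
  Insert 3 (step 6): P = [1, 3] / [4, 6] / [5, 8];  Q = [1, 2] / [3, 5] / [4, 6]
  Insert 2 (step 7): P = [1, 2] / [3, 6] / [4, 8] / [5];  Q = [1, 2] / [3, 5] / [4, 6] / [7]
  Insert 7 (step 8): P = [1, 2, 7] / [3, 6] / [4, 8] / [5];  Q = [1, 2, 8] / [3, 5] / [4, 6] / [7]
  Insert 9 (step 9): P = [1, 2, 7, 9] / [3, 6] / [4, 8] / [5];  Q = [1, 2, 8, 9] / [3, 5] / [4, 6] / [7]
Final shape: (4, 2, 2, 1).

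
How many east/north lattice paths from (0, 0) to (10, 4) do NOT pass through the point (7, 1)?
Number of paths = 841

Total paths from (0, 0) to (10, 4): C(14, 10) = 1001. Paths through (7, 1): (paths (0, 0) → (7, 1)) × (paths (7, 1) → (10, 4)) = C(8, 7) · C(6, 3) = 8 · 20 = 160. Avoidance count = 1001 − 160 = 841.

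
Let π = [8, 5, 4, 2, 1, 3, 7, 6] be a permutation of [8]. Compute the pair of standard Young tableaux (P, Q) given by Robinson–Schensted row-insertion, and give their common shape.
P = [1, 3, 6] / [2, 7] / [4] / [5] / [8];  Q = [1, 6, 7] / [2, 8] / [3] / [4] / [5];  common shape = (3, 2, 1, 1, 1)

Row-insert the values π_1, π_2, … into P one at a time, bumping the leftmost entry strictly greater than the inserted value down to the next row. The recording tableau Q records, in position (i, j), the step at which that cell was added to P.
  Insert 8 (step 1): P = [8];  Q = [1]
  Insert 5 (step 2): P = [5] / [8];  Q = [1] / [2]
  Insert 4 (step 3): P = [4] / [5] / [8];  Q = [1] / [2] / [3]
  Insert 2 (step 4): P = [2] / [4] / [5] / [8];  Q = [1] / [2] / [3] / [4]
  Insert 1 (step 5): P = [1] / [2] / [4] / [5] / [8];  Q = [1] / [2] / [3] / [4] / [5]
  Insert 3 (step 6): P = [1, 3] / [2] / [4] / [5] / [8];  Q = [1, 6] / [2] / [3] / [4] / [5]
  Insert 7 (step 7): P = [1, 3, 7] / [2] / [4] / [5] / [8];  Q = [1, 6, 7] / [2] / [3] / [4] / [5]
  Insert 6 (step 8): P = [1, 3, 6] / [2, 7] / [4] / [5] / [8];  Q = [1, 6, 7] / [2, 8] / [3] / [4] / [5]
Final shape: (3, 2, 1, 1, 1).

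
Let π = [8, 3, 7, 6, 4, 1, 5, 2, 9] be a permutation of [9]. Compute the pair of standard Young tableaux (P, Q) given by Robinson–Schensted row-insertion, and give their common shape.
P = [1, 2, 5, 9] / [3, 4] / [6] / [7] / [8];  Q = [1, 3, 7, 9] / [2, 8] / [4] / [5] / [6];  common shape = (4, 2, 1, 1, 1)

Row-insert the values π_1, π_2, … into P one at a time, bumping the leftmost entry strictly greater than the inserted value down to the next row. The recording tableau Q records, in position (i, j), the step at which that cell was added to P.
  Insert 8 (step 1): P = [8];  Q = [1]
  Insert 3 (step 2): P = [3] / [8];  Q = [1] / [2]
  Insert 7 (step 3): P = [3, 7] / [8];  Q = [1, 3] / [2]
  Insert 6 (step 4): P = [3, 6] / [7] / [8];  Q = [1, 3] / [2] / [4]
  Insert 4 (step 5): P = [3, 4] / [6] / [7] / [8];  Q = [1, 3] / [2] / [4] / [5]
  Insert 1 (step 6): P = [1, 4] / [3] / [6] / [7] / [8];  Q = [1, 3] / [2] / [4] / [5] / [6]
  Insert 5 (step 7): P = [1, 4, 5] / [3] / [6] / [7] / [8];  Q = [1, 3, 7] / [2] / [4] / [5] / [6]
  Insert 2 (step 8): P = [1, 2, 5] / [3, 4] / [6] / [7] / [8];  Q = [1, 3, 7] / [2, 8] / [4] / [5] / [6]
  Insert 9 (step 9): P = [1, 2, 5, 9] / [3, 4] / [6] / [7] / [8];  Q = [1, 3, 7, 9] / [2, 8] / [4] / [5] / [6]
Final shape: (4, 2, 1, 1, 1).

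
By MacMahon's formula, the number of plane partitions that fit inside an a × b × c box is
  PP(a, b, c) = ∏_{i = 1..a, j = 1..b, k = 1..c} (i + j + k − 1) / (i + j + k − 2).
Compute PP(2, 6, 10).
PP(2, 6, 10) = 14158144

Evaluate the triple product over i = 1..2, j = 1..6, k = 1..10. The factors are (2/1) · (3/2) · (4/3) · (5/4) · (6/5) · (7/6) · (8/7) · (9/8) · … (120 factors total). The numerators and denominators telescope so the product is an integer; carrying out the multiplication exactly gives PP(2, 6, 10) = 14158144.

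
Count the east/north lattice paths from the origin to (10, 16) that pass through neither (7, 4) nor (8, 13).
Number of paths = 3159685

Inclusion–exclusion. Total paths: C(26, 10) = 5311735. Through P₁: C(11, 7)·C(15, 3) = 150150. Through P₂: C(21, 8)·C(5, 2) = 2034900. Since P₁ is strictly southwest of P₂, a monotone path through both must visit P₁ then P₂; paths through both = C(11, 7)·C(10, 1)·C(5, 2) = 33000. Avoid both = 5311735 − 150150 − 2034900 + 33000 = 3159685.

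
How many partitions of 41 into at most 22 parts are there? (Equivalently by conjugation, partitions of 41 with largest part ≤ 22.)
p(41, parts ≤ 22) = 42986

Use the recurrence p(n, m) = p(n, m−1) + p(n−m, m): either the largest part is < m (count p(n, m−1)) or the largest part is exactly m (remove one copy of m, count p(n−m, m)). With p(0, ·) = 1 this gives p(41, parts ≤ 22) = 42986. (By conjugating Young diagrams, this also counts partitions of 41 into at most 22 parts.)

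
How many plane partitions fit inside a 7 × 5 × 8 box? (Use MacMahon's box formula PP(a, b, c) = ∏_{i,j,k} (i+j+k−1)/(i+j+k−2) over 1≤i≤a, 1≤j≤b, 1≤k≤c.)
PP(7, 5, 8) = 201299981193168

Evaluate the triple product over i = 1..7, j = 1..5, k = 1..8. The factors are (2/1) · (3/2) · (4/3) · (5/4) · (6/5) · (7/6) · (8/7) · (9/8) · … (280 factors total). The numerators and denominators telescope so the product is an integer; carrying out the multiplication exactly gives PP(7, 5, 8) = 201299981193168.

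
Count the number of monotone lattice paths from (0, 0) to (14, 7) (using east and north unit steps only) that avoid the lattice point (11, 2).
Number of paths = 111912

Total paths from (0, 0) to (14, 7): C(21, 14) = 116280. Paths through (11, 2): (paths (0, 0) → (11, 2)) × (paths (11, 2) → (14, 7)) = C(13, 11) · C(8, 3) = 78 · 56 = 4368. Avoidance count = 116280 − 4368 = 111912.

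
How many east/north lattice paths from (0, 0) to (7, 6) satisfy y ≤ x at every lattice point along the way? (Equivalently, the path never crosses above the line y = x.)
Number of paths = 429

By the reflection principle (André's argument), the number of monotone paths to (7, 6) with n ≤ m that never go above y = x is C(13, 7) − C(13, 8) = 1716 − 1287 = 429.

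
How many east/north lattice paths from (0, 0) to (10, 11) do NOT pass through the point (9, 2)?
Number of paths = 352166

Total paths from (0, 0) to (10, 11): C(21, 10) = 352716. Paths through (9, 2): (paths (0, 0) → (9, 2)) × (paths (9, 2) → (10, 11)) = C(11, 9) · C(10, 1) = 55 · 10 = 550. Avoidance count = 352716 − 550 = 352166.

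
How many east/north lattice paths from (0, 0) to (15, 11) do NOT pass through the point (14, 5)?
Number of paths = 7644764

Total paths from (0, 0) to (15, 11): C(26, 15) = 7726160. Paths through (14, 5): (paths (0, 0) → (14, 5)) × (paths (14, 5) → (15, 11)) = C(19, 14) · C(7, 1) = 11628 · 7 = 81396. Avoidance count = 7726160 − 81396 = 7644764.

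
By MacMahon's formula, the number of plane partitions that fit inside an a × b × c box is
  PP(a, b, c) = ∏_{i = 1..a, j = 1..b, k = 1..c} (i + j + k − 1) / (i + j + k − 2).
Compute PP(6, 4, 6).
PP(6, 4, 6) = 1447482465

Evaluate the triple product over i = 1..6, j = 1..4, k = 1..6. The factors are (2/1) · (3/2) · (4/3) · (5/4) · (6/5) · (7/6) · (3/2) · (4/3) · … (144 factors total). The numerators and denominators telescope so the product is an integer; carrying out the multiplication exactly gives PP(6, 4, 6) = 1447482465.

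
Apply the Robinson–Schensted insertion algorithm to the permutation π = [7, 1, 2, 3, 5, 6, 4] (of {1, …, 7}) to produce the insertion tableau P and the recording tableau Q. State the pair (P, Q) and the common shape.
P = [1, 2, 3, 4, 6] / [5] / [7];  Q = [1, 3, 4, 5, 6] / [2] / [7];  common shape = (5, 1, 1)

Row-insert the values π_1, π_2, … into P one at a time, bumping the leftmost entry strictly greater than the inserted value down to the next row. The recording tableau Q records, in position (i, j), the step at which that cell was added to P.
  Insert 7 (step 1): P = [7];  Q = [1]
  Insert 1 (step 2): P = [1] / [7];  Q = [1] / [2]
  Insert 2 (step 3): P = [1, 2] / [7];  Q = [1, 3] / [2]
  Insert 3 (step 4): P = [1, 2, 3] / [7];  Q = [1, 3, 4] / [2]
  Insert 5 (step 5): P = [1, 2, 3, 5] / [7];  Q = [1, 3, 4, 5] / [2]
  Insert 6 (step 6): P = [1, 2, 3, 5, 6] / [7];  Q = [1, 3, 4, 5, 6] / [2]
  Insert 4 (step 7): P = [1, 2, 3, 4, 6] / [5] / [7];  Q = [1, 3, 4, 5, 6] / [2] / [7]
Final shape: (5, 1, 1).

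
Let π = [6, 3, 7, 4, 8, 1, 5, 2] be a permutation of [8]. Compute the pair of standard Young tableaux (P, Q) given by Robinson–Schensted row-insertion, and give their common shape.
P = [1, 2, 5] / [3, 4, 8] / [6, 7];  Q = [1, 3, 5] / [2, 4, 7] / [6, 8];  common shape = (3, 3, 2)

Row-insert the values π_1, π_2, … into P one at a time, bumping the leftmost entry strictly greater than the inserted value down to the next row. The recording tableau Q records, in position (i, j), the step at which that cell was added to P.
  Insert 6 (step 1): P = [6];  Q = [1]
  Insert 3 (step 2): P = [3] / [6];  Q = [1] / [2]
  Insert 7 (step 3): P = [3, 7] / [6];  Q = [1, 3] / [2]
  Insert 4 (step 4): P = [3, 4] / [6, 7];  Q = [1, 3] / [2, 4]
  Insert 8 (step 5): P = [3, 4, 8] / [6, 7];  Q = [1, 3, 5] / [2, 4]
  Insert 1 (step 6): P = [1, 4, 8] / [3, 7] / [6];  Q = [1, 3, 5] / [2, 4] / [6]
  Insert 5 (step 7): P = [1, 4, 5] / [3, 7, 8] / [6];  Q = [1, 3, 5] / [2, 4, 7] / [6]
  Insert 2 (step 8): P = [1, 2, 5] / [3, 4, 8] / [6, 7];  Q = [1, 3, 5] / [2, 4, 7] / [6, 8]
Final shape: (3, 3, 2).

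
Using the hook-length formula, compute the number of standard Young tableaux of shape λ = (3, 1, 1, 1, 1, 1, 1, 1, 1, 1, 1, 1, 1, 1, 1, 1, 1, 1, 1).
# SYT of shape (3, 1, 1, 1, 1, 1, 1, 1, 1, 1, 1, 1, 1, 1, 1, 1, 1, 1, 1) = 190

Hook-length formula: f^λ = n! / Π hook(c), product over all cells c of the Young diagram. For λ = (3, 1, 1, 1, 1, 1, 1, 1, 1, 1, 1, 1, 1, 1, 1, 1, 1, 1, 1), n = 21 boxes. Hook lengths by row (left-to-right, top-to-bottom): [21, 2, 1]; [18]; [17]; [16]; [15]; [14]; [13]; [12]; [11]; [10]; [9]; [8]; [7]; [6]; [5]; [4]; [3]; [2]; [1]. Product of hooks = 268899695640576000. So f^λ = 21! / 268899695640576000 = 51090942171709440000 / 268899695640576000 = 190.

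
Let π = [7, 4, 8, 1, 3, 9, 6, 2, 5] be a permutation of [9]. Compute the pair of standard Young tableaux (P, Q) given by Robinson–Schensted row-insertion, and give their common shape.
P = [1, 2, 5] / [3, 6, 9] / [4, 8] / [7];  Q = [1, 3, 6] / [2, 5, 7] / [4, 9] / [8];  common shape = (3, 3, 2, 1)

Row-insert the values π_1, π_2, … into P one at a time, bumping the leftmost entry strictly greater than the inserted value down to the next row. The recording tableau Q records, in position (i, j), the step at which that cell was added to P.
  Insert 7 (step 1): P = [7];  Q = [1]
  Insert 4 (step 2): P = [4] / [7];  Q = [1] / [2]
  Insert 8 (step 3): P = [4, 8] / [7];  Q = [1, 3] / [2]
  Insert 1 (step 4): P = [1, 8] / [4] / [7];  Q = [1, 3] / [2] / [4]
  Insert 3 (step 5): P = [1, 3] / [4, 8] / [7];  Q = [1, 3] / [2, 5] / [4]
  Insert 9 (step 6): P = [1, 3, 9] / [4, 8] / [7];  Q = [1, 3, 6] / [2, 5] / [4]
  Insert 6 (step 7): P = [1, 3, 6] / [4, 8, 9] / [7];  Q = [1, 3, 6] / [2, 5, 7] / [4]
  Insert 2 (step 8): P = [1, 2, 6] / [3, 8, 9] / [4] / [7];  Q = [1, 3, 6] / [2, 5, 7] / [4] / [8]
  Insert 5 (step 9): P = [1, 2, 5] / [3, 6, 9] / [4, 8] / [7];  Q = [1, 3, 6] / [2, 5, 7] / [4, 9] / [8]
Final shape: (3, 3, 2, 1).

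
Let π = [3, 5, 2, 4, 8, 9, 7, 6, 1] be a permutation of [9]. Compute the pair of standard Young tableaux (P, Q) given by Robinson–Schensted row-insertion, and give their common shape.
P = [1, 4, 6, 9] / [2, 5, 7] / [3] / [8];  Q = [1, 2, 5, 6] / [3, 4, 7] / [8] / [9];  common shape = (4, 3, 1, 1)

Row-insert the values π_1, π_2, … into P one at a time, bumping the leftmost entry strictly greater than the inserted value down to the next row. The recording tableau Q records, in position (i, j), the step at which that cell was added to P.
  Insert 3 (step 1): P = [3];  Q = [1]
  Insert 5 (step 2): P = [3, 5];  Q = [1, 2]
  Insert 2 (step 3): P = [2, 5] / [3];  Q = [1, 2] / [3]
  Insert 4 (step 4): P = [2, 4] / [3, 5];  Q = [1, 2] / [3, 4]
  Insert 8 (step 5): P = [2, 4, 8] / [3, 5];  Q = [1, 2, 5] / [3, 4]
  Insert 9 (step 6): P = [2, 4, 8, 9] / [3, 5];  Q = [1, 2, 5, 6] / [3, 4]
  Insert 7 (step 7): P = [2, 4, 7, 9] / [3, 5, 8];  Q = [1, 2, 5, 6] / [3, 4, 7]
  Insert 6 (step 8): P = [2, 4, 6, 9] / [3, 5, 7] / [8];  Q = [1, 2, 5, 6] / [3, 4, 7] / [8]
  Insert 1 (step 9): P = [1, 4, 6, 9] / [2, 5, 7] / [3] / [8];  Q = [1, 2, 5, 6] / [3, 4, 7] / [8] / [9]
Final shape: (4, 3, 1, 1).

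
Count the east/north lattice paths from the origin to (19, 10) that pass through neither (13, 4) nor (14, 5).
Number of paths = 16100154

Inclusion–exclusion. Total paths: C(29, 19) = 20030010. Through P₁: C(17, 13)·C(12, 6) = 2199120. Through P₂: C(19, 14)·C(10, 5) = 2930256. Since P₁ is strictly southwest of P₂, a monotone path through both must visit P₁ then P₂; paths through both = C(17, 13)·C(2, 1)·C(10, 5) = 1199520. Avoid both = 20030010 − 2199120 − 2930256 + 1199520 = 16100154.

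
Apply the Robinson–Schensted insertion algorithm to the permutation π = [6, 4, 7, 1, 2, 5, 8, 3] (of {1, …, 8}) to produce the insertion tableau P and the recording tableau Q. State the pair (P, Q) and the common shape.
P = [1, 2, 3, 8] / [4, 5] / [6, 7];  Q = [1, 3, 6, 7] / [2, 5] / [4, 8];  common shape = (4, 2, 2)

Row-insert the values π_1, π_2, … into P one at a time, bumping the leftmost entry strictly greater than the inserted value down to the next row. The recording tableau Q records, in position (i, j), the step at which that cell was added to P.
  Insert 6 (step 1): P = [6];  Q = [1]
  Insert 4 (step 2): P = [4] / [6];  Q = [1] / [2]
  Insert 7 (step 3): P = [4, 7] / [6];  Q = [1, 3] / [2]
  Insert 1 (step 4): P = [1, 7] / [4] / [6];  Q = [1, 3] / [2] / [4]
  Insert 2 (step 5): P = [1, 2] / [4, 7] / [6];  Q = [1, 3] / [2, 5] / [4]
  Insert 5 (step 6): P = [1, 2, 5] / [4, 7] / [6];  Q = [1, 3, 6] / [2, 5] / [4]
  Insert 8 (step 7): P = [1, 2, 5, 8] / [4, 7] / [6];  Q = [1, 3, 6, 7] / [2, 5] / [4]
  Insert 3 (step 8): P = [1, 2, 3, 8] / [4, 5] / [6, 7];  Q = [1, 3, 6, 7] / [2, 5] / [4, 8]
Final shape: (4, 2, 2).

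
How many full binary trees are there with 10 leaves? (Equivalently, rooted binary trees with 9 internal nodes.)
C_9 = 4862

These full binary trees are counted by the Catalan number C_n = (1/(n + 1)) · C(2n, n). For n = 9: C_9 = (1/10) · C(18, 9) = 48620/10 = 4862.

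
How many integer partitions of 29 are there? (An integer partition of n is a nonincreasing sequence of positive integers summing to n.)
p(29) = 4565

Compute p(n) via the recurrence p(n, m) = p(n, m−1) + p(n−m, m), where p(n, m) counts partitions of n with all parts ≤ m and p(n) = p(n, n). The base cases are p(0, m) = 1 and p(n, 0) = 0 for n > 0. Filling the table yields p(29) = 4565. (Euler's pentagonal recurrence is an alternative.)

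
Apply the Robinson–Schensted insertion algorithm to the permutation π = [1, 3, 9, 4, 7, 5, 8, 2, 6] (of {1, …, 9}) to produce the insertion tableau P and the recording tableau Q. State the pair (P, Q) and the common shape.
P = [1, 2, 4, 5, 6] / [3, 8] / [7] / [9];  Q = [1, 2, 3, 5, 7] / [4, 9] / [6] / [8];  common shape = (5, 2, 1, 1)

Row-insert the values π_1, π_2, … into P one at a time, bumping the leftmost entry strictly greater than the inserted value down to the next row. The recording tableau Q records, in position (i, j), the step at which that cell was added to P.
  Insert 1 (step 1): P = [1];  Q = [1]
  Insert 3 (step 2): P = [1, 3];  Q = [1, 2]
  Insert 9 (step 3): P = [1, 3, 9];  Q = [1, 2, 3]
  Insert 4 (step 4): P = [1, 3, 4] / [9];  Q = [1, 2, 3] / [4]
  Insert 7 (step 5): P = [1, 3, 4, 7] / [9];  Q = [1, 2, 3, 5] / [4]
  Insert 5 (step 6): P = [1, 3, 4, 5] / [7] / [9];  Q = [1, 2, 3, 5] / [4] / [6]
  Insert 8 (step 7): P = [1, 3, 4, 5, 8] / [7] / [9];  Q = [1, 2, 3, 5, 7] / [4] / [6]
  Insert 2 (step 8): P = [1, 2, 4, 5, 8] / [3] / [7] / [9];  Q = [1, 2, 3, 5, 7] / [4] / [6] / [8]
  Insert 6 (step 9): P = [1, 2, 4, 5, 6] / [3, 8] / [7] / [9];  Q = [1, 2, 3, 5, 7] / [4, 9] / [6] / [8]
Final shape: (5, 2, 1, 1).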